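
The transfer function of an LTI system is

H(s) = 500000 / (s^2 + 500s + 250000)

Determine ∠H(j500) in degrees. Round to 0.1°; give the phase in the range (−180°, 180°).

-90.0°

At s = jω = j500:
quadratic: (j500)² + 500·j500 + 250000 = 0 + j250000 → |·| ≈ 2.5e+05, ∠ ≈ 90.00°
∠H = 0.00° − 90.00° = -90.00°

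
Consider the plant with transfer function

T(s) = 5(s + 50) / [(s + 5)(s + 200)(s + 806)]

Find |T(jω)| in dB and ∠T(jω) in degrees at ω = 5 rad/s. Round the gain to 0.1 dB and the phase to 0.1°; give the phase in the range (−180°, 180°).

-73.1 dB, -41.1°

At s = jω = j5:
zero (s+50): 50 + j5 → |·| = √(50²+5²) = √2525 ≈ 50.249, ∠ = arctan(5/50) ≈ 5.71°
pole (s+5): 5 + j5 → |·| = √(5²+5²) = √50 ≈ 7.0711, ∠ = arctan(5/5) ≈ 45.00°
pole (s+200): 200 + j5 → |·| = √(200²+5²) = √40025 ≈ 200.06, ∠ = arctan(5/200) ≈ 1.43°
pole (s+806): 806 + j5 → |·| = √(806²+5²) = √649661 ≈ 806.02, ∠ = arctan(5/806) ≈ 0.36°
|T| = 5 · 50.249 / 1.1402e+06 ≈ 0.00022035
Gain = 20 log₁₀(0.00022035) ≈ -73.14 dB
∠T = 5.71° − 46.79° = -41.08°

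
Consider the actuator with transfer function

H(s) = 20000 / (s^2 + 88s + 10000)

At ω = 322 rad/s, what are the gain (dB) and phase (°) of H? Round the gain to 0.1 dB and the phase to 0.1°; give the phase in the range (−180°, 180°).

At s = jω = j322:
quadratic: (j322)² + 88·j322 + 10000 = -93684 + j28336 → |·| ≈ 97876, ∠ ≈ 163.17°
|H| = 20000 / 97876 ≈ 0.20434
Gain = 20 log₁₀(0.20434) ≈ -13.79 dB
∠H = 0.00° − 163.17° = -163.17°

-13.8 dB, -163.2°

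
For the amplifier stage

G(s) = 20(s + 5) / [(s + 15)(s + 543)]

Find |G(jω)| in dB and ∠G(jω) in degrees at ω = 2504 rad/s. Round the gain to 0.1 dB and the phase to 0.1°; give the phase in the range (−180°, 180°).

At s = jω = j2504:
zero (s+5): 5 + j2504 → |·| = √(5²+2504²) = √6270041 ≈ 2504, ∠ = arctan(2504/5) ≈ 89.89°
pole (s+15): 15 + j2504 → |·| = √(15²+2504²) = √6270241 ≈ 2504, ∠ = arctan(2504/15) ≈ 89.66°
pole (s+543): 543 + j2504 → |·| = √(543²+2504²) = √6564865 ≈ 2562.2, ∠ = arctan(2504/543) ≈ 77.76°
|G| = 20 · 2504 / 6.4157e+06 ≈ 0.0078059
Gain = 20 log₁₀(0.0078059) ≈ -42.15 dB
∠G = 89.89° − 167.42° = -77.53°

-42.2 dB, -77.5°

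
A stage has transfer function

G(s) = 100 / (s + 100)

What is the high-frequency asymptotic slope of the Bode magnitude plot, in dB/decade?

Each pole contributes −20 dB/decade at high frequency; each zero contributes +20 dB/decade.
Net: 0 zero(s) − 1 pole(s) → -20 dB/decade.

-20 dB/decade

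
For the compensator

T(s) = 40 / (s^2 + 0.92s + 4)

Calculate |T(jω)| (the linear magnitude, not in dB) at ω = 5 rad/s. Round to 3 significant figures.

At s = jω = j5:
quadratic: (j5)² + 0.92·j5 + 4 = -21 + j4.6 → |·| ≈ 21.498, ∠ ≈ 167.64°
|T| = 40 / 21.498 ≈ 1.8606

1.86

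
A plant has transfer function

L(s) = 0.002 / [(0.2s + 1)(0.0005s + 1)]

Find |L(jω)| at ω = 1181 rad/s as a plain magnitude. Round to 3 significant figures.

7.29e-06

At ω = 1181 rad/s:
pole (1 + j1181·0.2) = 1 + j236.2 → |·| ≈ 236.2, ∠ ≈ 89.76°
pole (1 + j1181·0.0005) = 1 + j0.5905 → |·| ≈ 1.1613, ∠ ≈ 30.56°
|L| = 0.002 · 1 / (236.2 · 1.1613) ≈ 7.2913e-06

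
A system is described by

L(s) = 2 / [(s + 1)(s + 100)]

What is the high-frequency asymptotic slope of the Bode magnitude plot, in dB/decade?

Each pole contributes −20 dB/decade at high frequency; each zero contributes +20 dB/decade.
Net: 0 zero(s) − 2 pole(s) → -40 dB/decade.

-40 dB/decade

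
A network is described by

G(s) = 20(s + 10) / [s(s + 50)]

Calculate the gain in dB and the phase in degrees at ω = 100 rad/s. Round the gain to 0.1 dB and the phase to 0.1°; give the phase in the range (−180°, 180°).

-14.9 dB, -69.1°

At s = jω = j100:
zero (s+10): 10 + j100 → |·| = √(10²+100²) = √10100 ≈ 100.5, ∠ = arctan(100/10) ≈ 84.29°
pole (s+50): 50 + j100 → |·| = √(50²+100²) = √12500 ≈ 111.8, ∠ = arctan(100/50) ≈ 63.43°
pole at origin: |s| = 100, ∠ = 90.00° (in denominator)
|G| = 20 · 100.5 / 11180 ≈ 0.17979
Gain = 20 log₁₀(0.17979) ≈ -14.90 dB
∠G = 84.29° − 153.43° = -69.14°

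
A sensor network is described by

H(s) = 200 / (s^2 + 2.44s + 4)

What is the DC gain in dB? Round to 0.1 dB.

34.0 dB

H(0) = 200 / 4 = 50
20 log₁₀(50) ≈ 33.98 dB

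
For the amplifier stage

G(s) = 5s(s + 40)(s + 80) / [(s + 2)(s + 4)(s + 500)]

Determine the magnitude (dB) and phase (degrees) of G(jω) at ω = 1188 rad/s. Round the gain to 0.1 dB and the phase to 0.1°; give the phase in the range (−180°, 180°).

13.3 dB, 17.3°

At s = jω = j1188:
zero (s+40): 40 + j1188 → |·| = √(40²+1188²) = √1412944 ≈ 1188.7, ∠ = arctan(1188/40) ≈ 88.07°
zero (s+80): 80 + j1188 → |·| = √(80²+1188²) = √1417744 ≈ 1190.7, ∠ = arctan(1188/80) ≈ 86.15°
zero at origin: s = j1188 → |·| = 1188, ∠ = 90.00°
pole (s+2): 2 + j1188 → |·| = √(2²+1188²) = √1411348 ≈ 1188, ∠ = arctan(1188/2) ≈ 89.90°
pole (s+4): 4 + j1188 → |·| = √(4²+1188²) = √1411360 ≈ 1188, ∠ = arctan(1188/4) ≈ 89.81°
pole (s+500): 500 + j1188 → |·| = √(500²+1188²) = √1661344 ≈ 1288.9, ∠ = arctan(1188/500) ≈ 67.17°
|G| = 5 · 1.6815e+09 / 1.8191e+09 ≈ 4.6218
Gain = 20 log₁₀(4.6218) ≈ 13.30 dB
∠G = 264.22° − 246.88° = 17.34°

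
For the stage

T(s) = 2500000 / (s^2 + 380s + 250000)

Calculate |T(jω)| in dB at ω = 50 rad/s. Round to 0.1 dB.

20.1 dB

At s = jω = j50:
quadratic: (j50)² + 380·j50 + 250000 = 247500 + j19000 → |·| ≈ 2.4823e+05, ∠ ≈ 4.39°
|T| = 2500000 / 2.4823e+05 ≈ 10.071
Gain = 20 log₁₀(10.071) ≈ 20.06 dB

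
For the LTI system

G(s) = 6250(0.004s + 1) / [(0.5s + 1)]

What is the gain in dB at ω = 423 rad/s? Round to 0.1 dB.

35.3 dB

At ω = 423 rad/s:
zero (1 + j423·0.004) = 1 + j1.692 → |·| ≈ 1.9654, ∠ ≈ 59.42°
pole (1 + j423·0.5) = 1 + j211.5 → |·| ≈ 211.5, ∠ ≈ 89.73°
|G| = 6250 · 1.9654 / (211.5) ≈ 58.079
Gain = 20 log₁₀(58.079) ≈ 35.28 dB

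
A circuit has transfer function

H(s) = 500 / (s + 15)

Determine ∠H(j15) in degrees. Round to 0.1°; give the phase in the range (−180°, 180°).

-45.0°

Substitute s = j15:
Numerator: 500 = 500 + j0
Denominator: (j15) + 15 = 15 + j15
|N| = √(500² + 0²) ≈ 500, ∠N ≈ 0.00°
|D| = √(15² + 15²) ≈ 21.213, ∠D ≈ 45.00°
∠H = 0.00° − 45.00° = -45.00°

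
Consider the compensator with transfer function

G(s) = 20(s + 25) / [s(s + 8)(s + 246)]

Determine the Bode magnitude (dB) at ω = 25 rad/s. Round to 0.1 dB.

-47.2 dB

At s = jω = j25:
zero (s+25): 25 + j25 → |·| = √(25²+25²) = √1250 ≈ 35.355, ∠ = arctan(25/25) ≈ 45.00°
pole (s+8): 8 + j25 → |·| = √(8²+25²) = √689 ≈ 26.249, ∠ = arctan(25/8) ≈ 72.26°
pole (s+246): 246 + j25 → |·| = √(246²+25²) = √61141 ≈ 247.27, ∠ = arctan(25/246) ≈ 5.80°
pole at origin: |s| = 25, ∠ = 90.00° (in denominator)
|G| = 20 · 35.355 / 1.6226e+05 ≈ 0.0043578
Gain = 20 log₁₀(0.0043578) ≈ -47.21 dB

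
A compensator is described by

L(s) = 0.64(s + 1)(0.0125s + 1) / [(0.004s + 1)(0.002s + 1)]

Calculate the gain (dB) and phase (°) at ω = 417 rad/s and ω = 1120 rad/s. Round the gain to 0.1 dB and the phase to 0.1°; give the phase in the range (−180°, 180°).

At ω = 417 rad/s:
zero (1 + j417·1) = 1 + j417 → |·| ≈ 417, ∠ ≈ 89.86°
zero (1 + j417·0.0125) = 1 + j5.2125 → |·| ≈ 5.3076, ∠ ≈ 79.14°
pole (1 + j417·0.004) = 1 + j1.668 → |·| ≈ 1.9448, ∠ ≈ 59.06°
pole (1 + j417·0.002) = 1 + j0.834 → |·| ≈ 1.3021, ∠ ≈ 39.83°
|L| = 0.64 · 417 · 5.3076 / (1.9448 · 1.3021) ≈ 559.36
Gain = 20 log₁₀(559.36) ≈ 54.95 dB
∠L = (89.86° + 79.14°) − (59.06° + 39.83°) = 70.11°

At ω = 1120 rad/s:
zero (1 + j1120·1) = 1 + j1120 → |·| ≈ 1120, ∠ ≈ 89.95°
zero (1 + j1120·0.0125) = 1 + j14 → |·| ≈ 14.036, ∠ ≈ 85.91°
pole (1 + j1120·0.004) = 1 + j4.48 → |·| ≈ 4.5903, ∠ ≈ 77.42°
pole (1 + j1120·0.002) = 1 + j2.24 → |·| ≈ 2.4531, ∠ ≈ 65.94°
|L| = 0.64 · 1120 · 14.036 / (4.5903 · 2.4531) ≈ 893.48
Gain = 20 log₁₀(893.48) ≈ 59.02 dB
∠L = (89.95° + 85.91°) − (77.42° + 65.94°) = 32.50°

ω = 417: 55.0 dB, 70.1°; ω = 1120: 59.0 dB, 32.5°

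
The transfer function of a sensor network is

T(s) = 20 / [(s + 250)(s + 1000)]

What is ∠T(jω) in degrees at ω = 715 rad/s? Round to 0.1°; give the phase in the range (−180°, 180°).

-106.3°

At s = jω = j715:
pole (s+250): 250 + j715 → |·| = √(250²+715²) = √573725 ≈ 757.45, ∠ = arctan(715/250) ≈ 70.73°
pole (s+1000): 1000 + j715 → |·| = √(1000²+715²) = √1511225 ≈ 1229.3, ∠ = arctan(715/1000) ≈ 35.56°
∠T = 0.00° − 106.29° = -106.29°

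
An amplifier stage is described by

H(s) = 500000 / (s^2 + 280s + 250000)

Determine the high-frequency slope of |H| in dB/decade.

-40 dB/decade

Each pole contributes −20 dB/decade at high frequency; each zero contributes +20 dB/decade.
Net: 0 zero(s) − 2 pole(s) → -40 dB/decade.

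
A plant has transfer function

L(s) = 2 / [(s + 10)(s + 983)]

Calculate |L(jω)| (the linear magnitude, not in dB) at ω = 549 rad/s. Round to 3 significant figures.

At s = jω = j549:
pole (s+10): 10 + j549 → |·| = √(10²+549²) = √301501 ≈ 549.09, ∠ = arctan(549/10) ≈ 88.96°
pole (s+983): 983 + j549 → |·| = √(983²+549²) = √1267690 ≈ 1125.9, ∠ = arctan(549/983) ≈ 29.18°
|L| = 2 / 6.1822e+05 ≈ 3.2351e-06

3.24e-06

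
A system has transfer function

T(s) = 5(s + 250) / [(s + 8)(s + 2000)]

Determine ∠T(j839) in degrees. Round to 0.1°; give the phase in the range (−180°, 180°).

At s = jω = j839:
zero (s+250): 250 + j839 → |·| = √(250²+839²) = √766421 ≈ 875.45, ∠ = arctan(839/250) ≈ 73.41°
pole (s+8): 8 + j839 → |·| = √(8²+839²) = √703985 ≈ 839.04, ∠ = arctan(839/8) ≈ 89.45°
pole (s+2000): 2000 + j839 → |·| = √(2000²+839²) = √4703921 ≈ 2168.9, ∠ = arctan(839/2000) ≈ 22.76°
∠T = 73.41° − 112.21° = -38.80°

-38.8°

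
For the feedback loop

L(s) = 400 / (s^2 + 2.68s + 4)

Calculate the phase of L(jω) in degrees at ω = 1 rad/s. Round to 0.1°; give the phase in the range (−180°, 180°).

At s = jω = j1:
quadratic: (j1)² + 2.68·j1 + 4 = 3 + j2.68 → |·| ≈ 4.0227, ∠ ≈ 41.78°
∠L = 0.00° − 41.78° = -41.78°

-41.8°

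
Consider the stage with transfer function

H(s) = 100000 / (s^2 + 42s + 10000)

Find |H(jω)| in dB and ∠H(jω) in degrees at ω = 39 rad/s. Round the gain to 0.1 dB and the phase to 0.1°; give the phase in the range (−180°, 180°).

At s = jω = j39:
quadratic: (j39)² + 42·j39 + 10000 = 8479 + j1638 → |·| ≈ 8635.8, ∠ ≈ 10.93°
|H| = 100000 / 8635.8 ≈ 11.58
Gain = 20 log₁₀(11.58) ≈ 21.27 dB
∠H = 0.00° − 10.93° = -10.93°

21.3 dB, -10.9°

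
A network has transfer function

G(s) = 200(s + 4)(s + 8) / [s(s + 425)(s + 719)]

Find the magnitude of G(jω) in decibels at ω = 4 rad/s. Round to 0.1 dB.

-41.6 dB

At s = jω = j4:
zero (s+4): 4 + j4 → |·| = √(4²+4²) = √32 ≈ 5.6569, ∠ = arctan(4/4) ≈ 45.00°
zero (s+8): 8 + j4 → |·| = √(8²+4²) = √80 ≈ 8.9443, ∠ = arctan(4/8) ≈ 26.57°
pole (s+425): 425 + j4 → |·| = √(425²+4²) = √180641 ≈ 425.02, ∠ = arctan(4/425) ≈ 0.54°
pole (s+719): 719 + j4 → |·| = √(719²+4²) = √516977 ≈ 719.01, ∠ = arctan(4/719) ≈ 0.32°
pole at origin: |s| = 4, ∠ = 90.00° (in denominator)
|G| = 200 · 50.597 / 1.2224e+06 ≈ 0.0082783
Gain = 20 log₁₀(0.0082783) ≈ -41.64 dB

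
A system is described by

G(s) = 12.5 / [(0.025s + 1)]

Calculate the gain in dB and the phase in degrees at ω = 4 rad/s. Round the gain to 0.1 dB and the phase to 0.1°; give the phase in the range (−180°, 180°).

At ω = 4 rad/s:
pole (1 + j4·0.025) = 1 + j0.1 → |·| ≈ 1.005, ∠ ≈ 5.71°
|G| = 12.5 · 1 / (1.005) ≈ 12.438
Gain = 20 log₁₀(12.438) ≈ 21.90 dB
∠G = (0°) − (5.71°) = -5.71°

21.9 dB, -5.7°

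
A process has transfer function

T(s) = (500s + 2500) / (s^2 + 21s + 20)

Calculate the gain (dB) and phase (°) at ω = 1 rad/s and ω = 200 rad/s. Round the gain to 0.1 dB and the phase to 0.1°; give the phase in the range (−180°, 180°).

ω = 1: 39.1 dB, -36.6°; ω = 200: 7.9 dB, -85.4°

Substitute s = j1:
Numerator: 500(j1) + 2500 = 2500 + j500
Denominator: (j1)^2 + 21(j1) + 20 = 19 + j21
|N| = √(2500² + 500²) ≈ 2549.5, ∠N ≈ 11.31°
|D| = √(19² + 21²) ≈ 28.32, ∠D ≈ 47.86°
|T| = 2549.5 / 28.32 ≈ 90.025
Gain = 20 log₁₀(90.025) ≈ 39.09 dB
∠T = 11.31° − 47.86° = -36.55°

Substitute s = j200:
Numerator: 500(j200) + 2500 = 2500 + j100000
Denominator: (j200)^2 + 21(j200) + 20 = -39980 + j4200
|N| = √(2500² + 100000²) ≈ 1.0003e+05, ∠N ≈ 88.57°
|D| = √(39980² + 4200²) ≈ 40200, ∠D ≈ 174.00°
|T| = 1.0003e+05 / 40200 ≈ 2.4883
Gain = 20 log₁₀(2.4883) ≈ 7.92 dB
∠T = 88.57° − 174.00° = -85.43°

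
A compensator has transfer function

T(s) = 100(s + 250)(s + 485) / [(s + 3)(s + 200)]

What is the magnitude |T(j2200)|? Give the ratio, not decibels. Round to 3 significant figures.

103

At s = jω = j2200:
zero (s+250): 250 + j2200 → |·| = √(250²+2200²) = √4902500 ≈ 2214.2, ∠ = arctan(2200/250) ≈ 83.52°
zero (s+485): 485 + j2200 → |·| = √(485²+2200²) = √5075225 ≈ 2252.8, ∠ = arctan(2200/485) ≈ 77.57°
pole (s+3): 3 + j2200 → |·| = √(3²+2200²) = √4840009 ≈ 2200, ∠ = arctan(2200/3) ≈ 89.92°
pole (s+200): 200 + j2200 → |·| = √(200²+2200²) = √4880000 ≈ 2209.1, ∠ = arctan(2200/200) ≈ 84.81°
|T| = 100 · 4.9881e+06 / 4.86e+06 ≈ 102.64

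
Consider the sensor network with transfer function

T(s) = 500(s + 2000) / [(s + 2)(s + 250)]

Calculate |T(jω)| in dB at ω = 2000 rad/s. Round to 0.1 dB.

At s = jω = j2000:
zero (s+2000): 2000 + j2000 → |·| = √(2000²+2000²) = √8000000 ≈ 2828.4, ∠ = arctan(2000/2000) ≈ 45.00°
pole (s+2): 2 + j2000 → |·| = √(2²+2000²) = √4000004 ≈ 2000, ∠ = arctan(2000/2) ≈ 89.94°
pole (s+250): 250 + j2000 → |·| = √(250²+2000²) = √4062500 ≈ 2015.6, ∠ = arctan(2000/250) ≈ 82.87°
|T| = 500 · 2828.4 / 4.0312e+06 ≈ 0.35081
Gain = 20 log₁₀(0.35081) ≈ -9.10 dB

-9.1 dB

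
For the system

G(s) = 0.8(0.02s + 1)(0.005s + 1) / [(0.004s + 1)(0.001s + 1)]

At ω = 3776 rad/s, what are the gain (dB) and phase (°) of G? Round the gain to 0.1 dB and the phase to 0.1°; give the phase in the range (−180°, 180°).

At ω = 3776 rad/s:
zero (1 + j3776·0.02) = 1 + j75.52 → |·| ≈ 75.527, ∠ ≈ 89.24°
zero (1 + j3776·0.005) = 1 + j18.88 → |·| ≈ 18.906, ∠ ≈ 86.97°
pole (1 + j3776·0.004) = 1 + j15.104 → |·| ≈ 15.137, ∠ ≈ 86.21°
pole (1 + j3776·0.001) = 1 + j3.776 → |·| ≈ 3.9062, ∠ ≈ 75.17°
|G| = 0.8 · 75.527 · 18.906 / (15.137 · 3.9062) ≈ 19.32
Gain = 20 log₁₀(19.32) ≈ 25.72 dB
∠G = (89.24° + 86.97°) − (86.21° + 75.17°) = 14.83°

25.7 dB, 14.8°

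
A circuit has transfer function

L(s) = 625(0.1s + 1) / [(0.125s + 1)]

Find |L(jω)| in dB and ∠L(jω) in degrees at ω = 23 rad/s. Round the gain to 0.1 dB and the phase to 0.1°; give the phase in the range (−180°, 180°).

At ω = 23 rad/s:
zero (1 + j23·0.1) = 1 + j2.3 → |·| ≈ 2.508, ∠ ≈ 66.50°
pole (1 + j23·0.125) = 1 + j2.875 → |·| ≈ 3.0439, ∠ ≈ 70.82°
|L| = 625 · 2.508 / (3.0439) ≈ 514.96
Gain = 20 log₁₀(514.96) ≈ 54.24 dB
∠L = (66.50°) − (70.82°) = -4.32°

54.2 dB, -4.3°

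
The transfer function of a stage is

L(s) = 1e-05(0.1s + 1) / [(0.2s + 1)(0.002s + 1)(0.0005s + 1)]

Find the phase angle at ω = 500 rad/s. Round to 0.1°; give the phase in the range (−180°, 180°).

-59.6°

At ω = 500 rad/s:
zero (1 + j500·0.1) = 1 + j50 → |·| ≈ 50.01, ∠ ≈ 88.85°
pole (1 + j500·0.2) = 1 + j100 → |·| ≈ 100, ∠ ≈ 89.43°
pole (1 + j500·0.002) = 1 + j1 → |·| ≈ 1.4142, ∠ ≈ 45.00°
pole (1 + j500·0.0005) = 1 + j0.25 → |·| ≈ 1.0308, ∠ ≈ 14.04°
∠L = (88.85°) − (89.43° + 45.00° + 14.04°) = -59.62°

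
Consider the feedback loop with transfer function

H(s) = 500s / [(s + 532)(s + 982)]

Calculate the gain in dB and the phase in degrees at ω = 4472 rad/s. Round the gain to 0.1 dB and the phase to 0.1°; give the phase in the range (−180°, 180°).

-19.3 dB, -70.8°

At s = jω = j4472:
zero at origin: s = j4472 → |·| = 4472, ∠ = 90.00°
pole (s+532): 532 + j4472 → |·| = √(532²+4472²) = √20281808 ≈ 4503.5, ∠ = arctan(4472/532) ≈ 83.22°
pole (s+982): 982 + j4472 → |·| = √(982²+4472²) = √20963108 ≈ 4578.5, ∠ = arctan(4472/982) ≈ 77.62°
|H| = 500 · 4472 / 2.0619e+07 ≈ 0.10844
Gain = 20 log₁₀(0.10844) ≈ -19.30 dB
∠H = 90.00° − 160.84° = -70.84°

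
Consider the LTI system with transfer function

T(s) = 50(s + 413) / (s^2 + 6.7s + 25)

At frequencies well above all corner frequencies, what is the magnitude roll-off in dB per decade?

-20 dB/decade

Each pole contributes −20 dB/decade at high frequency; each zero contributes +20 dB/decade.
Net: 1 zero(s) − 2 pole(s) → -20 dB/decade.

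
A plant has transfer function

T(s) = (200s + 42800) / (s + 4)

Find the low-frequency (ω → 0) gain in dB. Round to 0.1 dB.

80.6 dB

T(0) = 42800 / 4 = 10700
20 log₁₀(10700) ≈ 80.59 dB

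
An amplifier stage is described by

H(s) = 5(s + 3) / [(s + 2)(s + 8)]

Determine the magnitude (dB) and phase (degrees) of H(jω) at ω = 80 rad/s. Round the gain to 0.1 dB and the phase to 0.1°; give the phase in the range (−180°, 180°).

-24.1 dB, -85.0°

At s = jω = j80:
zero (s+3): 3 + j80 → |·| = √(3²+80²) = √6409 ≈ 80.056, ∠ = arctan(80/3) ≈ 87.85°
pole (s+2): 2 + j80 → |·| = √(2²+80²) = √6404 ≈ 80.025, ∠ = arctan(80/2) ≈ 88.57°
pole (s+8): 8 + j80 → |·| = √(8²+80²) = √6464 ≈ 80.399, ∠ = arctan(80/8) ≈ 84.29°
|H| = 5 · 80.056 / 6433.9 ≈ 0.062214
Gain = 20 log₁₀(0.062214) ≈ -24.12 dB
∠H = 87.85° − 172.86° = -85.01°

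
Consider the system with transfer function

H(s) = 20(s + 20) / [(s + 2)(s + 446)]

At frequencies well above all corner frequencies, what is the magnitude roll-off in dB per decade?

Each pole contributes −20 dB/decade at high frequency; each zero contributes +20 dB/decade.
Net: 1 zero(s) − 2 pole(s) → -20 dB/decade.

-20 dB/decade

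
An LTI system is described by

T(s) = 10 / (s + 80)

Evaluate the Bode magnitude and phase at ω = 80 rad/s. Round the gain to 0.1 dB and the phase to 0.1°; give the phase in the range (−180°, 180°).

At s = jω = j80:
pole (s+80): 80 + j80 → |·| = √(80²+80²) = √12800 ≈ 113.14, ∠ = arctan(80/80) ≈ 45.00°
|T| = 10 / 113.14 ≈ 0.088386
Gain = 20 log₁₀(0.088386) ≈ -21.07 dB
∠T = 0.00° − 45.00° = -45.00°

-21.1 dB, -45.0°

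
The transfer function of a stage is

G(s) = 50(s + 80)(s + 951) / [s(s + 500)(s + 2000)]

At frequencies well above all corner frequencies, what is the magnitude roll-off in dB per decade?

-20 dB/decade

Each pole contributes −20 dB/decade at high frequency; each zero contributes +20 dB/decade.
Net: 2 zero(s) − 3 pole(s) → -20 dB/decade.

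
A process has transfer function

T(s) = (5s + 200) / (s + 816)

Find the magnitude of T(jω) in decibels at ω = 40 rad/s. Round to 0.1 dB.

Substitute s = j40:
Numerator: 5(j40) + 200 = 200 + j200
Denominator: (j40) + 816 = 816 + j40
|N| = √(200² + 200²) ≈ 282.84, ∠N ≈ 45.00°
|D| = √(816² + 40²) ≈ 816.98, ∠D ≈ 2.81°
|T| = 282.84 / 816.98 ≈ 0.3462
Gain = 20 log₁₀(0.3462) ≈ -9.21 dB

-9.2 dB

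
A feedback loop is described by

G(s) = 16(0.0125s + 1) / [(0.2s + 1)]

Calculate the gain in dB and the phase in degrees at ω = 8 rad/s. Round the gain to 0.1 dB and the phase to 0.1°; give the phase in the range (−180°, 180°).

18.6 dB, -52.3°

At ω = 8 rad/s:
zero (1 + j8·0.0125) = 1 + j0.1 → |·| ≈ 1.005, ∠ ≈ 5.71°
pole (1 + j8·0.2) = 1 + j1.6 → |·| ≈ 1.8868, ∠ ≈ 57.99°
|G| = 16 · 1.005 / (1.8868) ≈ 8.5224
Gain = 20 log₁₀(8.5224) ≈ 18.61 dB
∠G = (5.71°) − (57.99°) = -52.28°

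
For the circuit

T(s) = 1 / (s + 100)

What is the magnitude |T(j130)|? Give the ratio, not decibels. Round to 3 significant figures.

0.00610

At s = jω = j130:
pole (s+100): 100 + j130 → |·| = √(100²+130²) = √26900 ≈ 164.01, ∠ = arctan(130/100) ≈ 52.43°
|T| = 1 / 164.01 ≈ 0.0060972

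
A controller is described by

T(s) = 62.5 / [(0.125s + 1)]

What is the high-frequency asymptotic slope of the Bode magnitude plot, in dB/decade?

-20 dB/decade

Each pole contributes −20 dB/decade at high frequency; each zero contributes +20 dB/decade.
Net: 0 zero(s) − 1 pole(s) → -20 dB/decade.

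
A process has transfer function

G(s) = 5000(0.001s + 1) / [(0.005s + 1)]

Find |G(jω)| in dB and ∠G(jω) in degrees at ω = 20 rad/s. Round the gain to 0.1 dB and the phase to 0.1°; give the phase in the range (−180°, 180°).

At ω = 20 rad/s:
zero (1 + j20·0.001) = 1 + j0.02 → |·| ≈ 1.0002, ∠ ≈ 1.15°
pole (1 + j20·0.005) = 1 + j0.1 → |·| ≈ 1.005, ∠ ≈ 5.71°
|G| = 5000 · 1.0002 / (1.005) ≈ 4976.1
Gain = 20 log₁₀(4976.1) ≈ 73.94 dB
∠G = (1.15°) − (5.71°) = -4.56°

73.9 dB, -4.6°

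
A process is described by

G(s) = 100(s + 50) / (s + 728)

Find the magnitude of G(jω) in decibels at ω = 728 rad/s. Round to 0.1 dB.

At s = jω = j728:
zero (s+50): 50 + j728 → |·| = √(50²+728²) = √532484 ≈ 729.72, ∠ = arctan(728/50) ≈ 86.07°
pole (s+728): 728 + j728 → |·| = √(728²+728²) = √1059968 ≈ 1029.5, ∠ = arctan(728/728) ≈ 45.00°
|G| = 100 · 729.72 / 1029.5 ≈ 70.881
Gain = 20 log₁₀(70.881) ≈ 37.01 dB

37.0 dB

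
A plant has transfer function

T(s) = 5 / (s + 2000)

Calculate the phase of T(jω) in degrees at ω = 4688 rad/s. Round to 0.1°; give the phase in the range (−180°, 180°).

-66.9°

At s = jω = j4688:
pole (s+2000): 2000 + j4688 → |·| = √(2000²+4688²) = √25977344 ≈ 5096.8, ∠ = arctan(4688/2000) ≈ 66.90°
∠T = 0.00° − 66.90° = -66.90°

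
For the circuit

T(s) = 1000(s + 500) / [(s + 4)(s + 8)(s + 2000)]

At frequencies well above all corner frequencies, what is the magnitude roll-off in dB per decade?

Each pole contributes −20 dB/decade at high frequency; each zero contributes +20 dB/decade.
Net: 1 zero(s) − 3 pole(s) → -40 dB/decade.

-40 dB/decade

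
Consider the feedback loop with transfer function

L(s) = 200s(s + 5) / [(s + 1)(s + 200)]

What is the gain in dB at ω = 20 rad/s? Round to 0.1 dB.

At s = jω = j20:
zero (s+5): 5 + j20 → |·| = √(5²+20²) = √425 ≈ 20.616, ∠ = arctan(20/5) ≈ 75.96°
zero at origin: s = j20 → |·| = 20, ∠ = 90.00°
pole (s+1): 1 + j20 → |·| = √(1²+20²) = √401 ≈ 20.025, ∠ = arctan(20/1) ≈ 87.14°
pole (s+200): 200 + j20 → |·| = √(200²+20²) = √40400 ≈ 201, ∠ = arctan(20/200) ≈ 5.71°
|L| = 200 · 412.32 / 4025 ≈ 20.488
Gain = 20 log₁₀(20.488) ≈ 26.23 dB

26.2 dB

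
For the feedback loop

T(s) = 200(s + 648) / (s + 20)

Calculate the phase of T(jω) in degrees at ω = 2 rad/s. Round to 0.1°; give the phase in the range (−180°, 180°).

At s = jω = j2:
zero (s+648): 648 + j2 → |·| = √(648²+2²) = √419908 ≈ 648, ∠ = arctan(2/648) ≈ 0.18°
pole (s+20): 20 + j2 → |·| = √(20²+2²) = √404 ≈ 20.1, ∠ = arctan(2/20) ≈ 5.71°
∠T = 0.18° − 5.71° = -5.53°

-5.5°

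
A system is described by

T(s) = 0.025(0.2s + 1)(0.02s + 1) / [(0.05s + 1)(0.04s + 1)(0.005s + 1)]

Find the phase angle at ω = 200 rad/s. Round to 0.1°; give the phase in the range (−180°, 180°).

At ω = 200 rad/s:
zero (1 + j200·0.2) = 1 + j40 → |·| ≈ 40.012, ∠ ≈ 88.57°
zero (1 + j200·0.02) = 1 + j4 → |·| ≈ 4.1231, ∠ ≈ 75.96°
pole (1 + j200·0.05) = 1 + j10 → |·| ≈ 10.05, ∠ ≈ 84.29°
pole (1 + j200·0.04) = 1 + j8 → |·| ≈ 8.0623, ∠ ≈ 82.87°
pole (1 + j200·0.005) = 1 + j1 → |·| ≈ 1.4142, ∠ ≈ 45.00°
∠T = (88.57° + 75.96°) − (84.29° + 82.87° + 45.00°) = -47.63°

-47.6°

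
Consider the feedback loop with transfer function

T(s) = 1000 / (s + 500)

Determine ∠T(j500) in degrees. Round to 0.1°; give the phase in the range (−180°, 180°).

At s = jω = j500:
pole (s+500): 500 + j500 → |·| = √(500²+500²) = √500000 ≈ 707.11, ∠ = arctan(500/500) ≈ 45.00°
∠T = 0.00° − 45.00° = -45.00°

-45.0°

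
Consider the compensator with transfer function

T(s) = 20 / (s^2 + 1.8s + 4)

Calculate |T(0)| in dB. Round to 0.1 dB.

14.0 dB

T(0) = 20 / 4 = 5
20 log₁₀(5) ≈ 13.98 dB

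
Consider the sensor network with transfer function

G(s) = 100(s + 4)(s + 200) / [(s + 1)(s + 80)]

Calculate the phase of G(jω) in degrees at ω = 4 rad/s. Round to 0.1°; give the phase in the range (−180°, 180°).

-32.7°

At s = jω = j4:
zero (s+4): 4 + j4 → |·| = √(4²+4²) = √32 ≈ 5.6569, ∠ = arctan(4/4) ≈ 45.00°
zero (s+200): 200 + j4 → |·| = √(200²+4²) = √40016 ≈ 200.04, ∠ = arctan(4/200) ≈ 1.15°
pole (s+1): 1 + j4 → |·| = √(1²+4²) = √17 ≈ 4.1231, ∠ = arctan(4/1) ≈ 75.96°
pole (s+80): 80 + j4 → |·| = √(80²+4²) = √6416 ≈ 80.1, ∠ = arctan(4/80) ≈ 2.86°
∠G = 46.15° − 78.82° = -32.67°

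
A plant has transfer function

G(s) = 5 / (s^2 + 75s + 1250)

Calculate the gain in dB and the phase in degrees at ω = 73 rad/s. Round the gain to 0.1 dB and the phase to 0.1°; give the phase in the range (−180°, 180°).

-62.7 dB, -126.7°

Substitute s = j73:
Numerator: 5 = 5 + j0
Denominator: (j73)^2 + 75(j73) + 1250 = -4079 + j5475
|N| = √(5² + 0²) ≈ 5, ∠N ≈ 0.00°
|D| = √(4079² + 5475²) ≈ 6827.4, ∠D ≈ 126.69°
|G| = 5 / 6827.4 ≈ 0.00073234
Gain = 20 log₁₀(0.00073234) ≈ -62.71 dB
∠G = 0.00° − 126.69° = -126.69°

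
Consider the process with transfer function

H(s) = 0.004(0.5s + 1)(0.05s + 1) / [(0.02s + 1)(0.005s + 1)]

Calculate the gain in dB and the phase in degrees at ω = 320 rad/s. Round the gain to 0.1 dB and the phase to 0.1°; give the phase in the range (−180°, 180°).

At ω = 320 rad/s:
zero (1 + j320·0.5) = 1 + j160 → |·| ≈ 160, ∠ ≈ 89.64°
zero (1 + j320·0.05) = 1 + j16 → |·| ≈ 16.031, ∠ ≈ 86.42°
pole (1 + j320·0.02) = 1 + j6.4 → |·| ≈ 6.4777, ∠ ≈ 81.12°
pole (1 + j320·0.005) = 1 + j1.6 → |·| ≈ 1.8868, ∠ ≈ 57.99°
|H| = 0.004 · 160 · 16.031 / (6.4777 · 1.8868) ≈ 0.83945
Gain = 20 log₁₀(0.83945) ≈ -1.52 dB
∠H = (89.64° + 86.42°) − (81.12° + 57.99°) = 36.95°

-1.5 dB, 37.0°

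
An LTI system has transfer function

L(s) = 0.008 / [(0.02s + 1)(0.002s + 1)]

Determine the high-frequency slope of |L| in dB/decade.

Each pole contributes −20 dB/decade at high frequency; each zero contributes +20 dB/decade.
Net: 0 zero(s) − 2 pole(s) → -40 dB/decade.

-40 dB/decade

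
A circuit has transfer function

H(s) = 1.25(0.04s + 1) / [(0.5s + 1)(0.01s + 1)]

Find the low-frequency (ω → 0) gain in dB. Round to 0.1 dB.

1.9 dB

H(0) = 1.25 · 1 / 1 = 1.25
20 log₁₀(1.25) ≈ 1.94 dB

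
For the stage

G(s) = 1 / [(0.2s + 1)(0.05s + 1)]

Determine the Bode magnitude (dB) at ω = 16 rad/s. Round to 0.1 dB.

-12.7 dB

At ω = 16 rad/s:
pole (1 + j16·0.2) = 1 + j3.2 → |·| ≈ 3.3526, ∠ ≈ 72.65°
pole (1 + j16·0.05) = 1 + j0.8 → |·| ≈ 1.2806, ∠ ≈ 38.66°
|G| = 1 · 1 / (3.3526 · 1.2806) ≈ 0.23292
Gain = 20 log₁₀(0.23292) ≈ -12.66 dB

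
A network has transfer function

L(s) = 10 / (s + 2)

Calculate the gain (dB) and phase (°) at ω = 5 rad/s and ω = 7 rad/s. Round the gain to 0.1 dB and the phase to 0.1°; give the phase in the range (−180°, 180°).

At s = jω = j5:
pole (s+2): 2 + j5 → |·| = √(2²+5²) = √29 ≈ 5.3852, ∠ = arctan(5/2) ≈ 68.20°
|L| = 10 / 5.3852 ≈ 1.8569
Gain = 20 log₁₀(1.8569) ≈ 5.38 dB
∠L = 0.00° − 68.20° = -68.20°

At s = jω = j7:
pole (s+2): 2 + j7 → |·| = √(2²+7²) = √53 ≈ 7.2801, ∠ = arctan(7/2) ≈ 74.05°
|L| = 10 / 7.2801 ≈ 1.3736
Gain = 20 log₁₀(1.3736) ≈ 2.76 dB
∠L = 0.00° − 74.05° = -74.05°

ω = 5: 5.4 dB, -68.2°; ω = 7: 2.8 dB, -74.1°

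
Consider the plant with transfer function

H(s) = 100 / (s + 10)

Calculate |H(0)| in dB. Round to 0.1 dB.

H(0) = 100 / 10 = 10
20 log₁₀(10) ≈ 20.00 dB

20.0 dB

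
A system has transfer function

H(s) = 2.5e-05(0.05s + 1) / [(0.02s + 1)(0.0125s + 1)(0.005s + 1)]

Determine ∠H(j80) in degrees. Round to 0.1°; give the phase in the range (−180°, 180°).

-48.8°

At ω = 80 rad/s:
zero (1 + j80·0.05) = 1 + j4 → |·| ≈ 4.1231, ∠ ≈ 75.96°
pole (1 + j80·0.02) = 1 + j1.6 → |·| ≈ 1.8868, ∠ ≈ 57.99°
pole (1 + j80·0.0125) = 1 + j1 → |·| ≈ 1.4142, ∠ ≈ 45.00°
pole (1 + j80·0.005) = 1 + j0.4 → |·| ≈ 1.077, ∠ ≈ 21.80°
∠H = (75.96°) − (57.99° + 45.00° + 21.80°) = -48.83°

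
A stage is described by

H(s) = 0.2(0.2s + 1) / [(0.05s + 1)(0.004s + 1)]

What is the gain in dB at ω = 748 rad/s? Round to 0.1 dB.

At ω = 748 rad/s:
zero (1 + j748·0.2) = 1 + j149.6 → |·| ≈ 149.6, ∠ ≈ 89.62°
pole (1 + j748·0.05) = 1 + j37.4 → |·| ≈ 37.413, ∠ ≈ 88.47°
pole (1 + j748·0.004) = 1 + j2.992 → |·| ≈ 3.1547, ∠ ≈ 71.52°
|H| = 0.2 · 149.6 / (37.413 · 3.1547) ≈ 0.2535
Gain = 20 log₁₀(0.2535) ≈ -11.92 dB

-11.9 dB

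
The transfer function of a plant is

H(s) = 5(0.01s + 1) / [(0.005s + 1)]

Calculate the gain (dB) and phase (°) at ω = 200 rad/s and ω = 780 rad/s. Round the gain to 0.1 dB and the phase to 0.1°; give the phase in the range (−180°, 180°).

ω = 200: 18.0 dB, 18.4°; ω = 780: 19.8 dB, 7.1°

At ω = 200 rad/s:
zero (1 + j200·0.01) = 1 + j2 → |·| ≈ 2.2361, ∠ ≈ 63.43°
pole (1 + j200·0.005) = 1 + j1 → |·| ≈ 1.4142, ∠ ≈ 45.00°
|H| = 5 · 2.2361 / (1.4142) ≈ 7.9059
Gain = 20 log₁₀(7.9059) ≈ 17.96 dB
∠H = (63.43°) − (45.00°) = 18.43°

At ω = 780 rad/s:
zero (1 + j780·0.01) = 1 + j7.8 → |·| ≈ 7.8638, ∠ ≈ 82.69°
pole (1 + j780·0.005) = 1 + j3.9 → |·| ≈ 4.0262, ∠ ≈ 75.62°
|H| = 5 · 7.8638 / (4.0262) ≈ 9.7658
Gain = 20 log₁₀(9.7658) ≈ 19.79 dB
∠H = (82.69°) − (75.62°) = 7.07°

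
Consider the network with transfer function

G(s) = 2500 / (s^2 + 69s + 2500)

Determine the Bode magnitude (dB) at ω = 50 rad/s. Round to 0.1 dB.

At s = jω = j50:
quadratic: (j50)² + 69·j50 + 2500 = 0 + j3450 → |·| ≈ 3450, ∠ ≈ 90.00°
|G| = 2500 / 3450 ≈ 0.72464
Gain = 20 log₁₀(0.72464) ≈ -2.80 dB

-2.8 dB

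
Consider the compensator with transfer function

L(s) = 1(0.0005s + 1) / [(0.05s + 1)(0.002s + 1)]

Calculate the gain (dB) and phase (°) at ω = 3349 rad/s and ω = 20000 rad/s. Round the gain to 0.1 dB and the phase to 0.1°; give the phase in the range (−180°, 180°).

At ω = 3349 rad/s:
zero (1 + j3349·0.0005) = 1 + j1.6745 → |·| ≈ 1.9504, ∠ ≈ 59.15°
pole (1 + j3349·0.05) = 1 + j167.45 → |·| ≈ 167.45, ∠ ≈ 89.66°
pole (1 + j3349·0.002) = 1 + j6.698 → |·| ≈ 6.7722, ∠ ≈ 81.51°
|L| = 1 · 1.9504 / (167.45 · 6.7722) ≈ 0.0017199
Gain = 20 log₁₀(0.0017199) ≈ -55.29 dB
∠L = (59.15°) − (89.66° + 81.51°) = -112.02°

At ω = 20000 rad/s:
zero (1 + j20000·0.0005) = 1 + j10 → |·| ≈ 10.05, ∠ ≈ 84.29°
pole (1 + j20000·0.05) = 1 + j1000 → |·| ≈ 1000, ∠ ≈ 89.94°
pole (1 + j20000·0.002) = 1 + j40 → |·| ≈ 40.012, ∠ ≈ 88.57°
|L| = 1 · 10.05 / (1000 · 40.012) ≈ 0.00025117
Gain = 20 log₁₀(0.00025117) ≈ -72.00 dB
∠L = (84.29°) − (89.94° + 88.57°) = -94.22°

ω = 3349: -55.3 dB, -112.0°; ω = 20000: -72.0 dB, -94.2°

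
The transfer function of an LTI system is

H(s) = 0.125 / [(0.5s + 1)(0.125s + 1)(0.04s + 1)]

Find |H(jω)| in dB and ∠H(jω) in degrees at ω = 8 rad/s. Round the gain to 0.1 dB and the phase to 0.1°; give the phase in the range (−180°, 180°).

At ω = 8 rad/s:
pole (1 + j8·0.5) = 1 + j4 → |·| ≈ 4.1231, ∠ ≈ 75.96°
pole (1 + j8·0.125) = 1 + j1 → |·| ≈ 1.4142, ∠ ≈ 45.00°
pole (1 + j8·0.04) = 1 + j0.32 → |·| ≈ 1.05, ∠ ≈ 17.74°
|H| = 0.125 · 1 / (4.1231 · 1.4142 · 1.05) ≈ 0.020417
Gain = 20 log₁₀(0.020417) ≈ -33.80 dB
∠H = (0°) − (75.96° + 45.00° + 17.74°) = -138.70°

-33.8 dB, -138.7°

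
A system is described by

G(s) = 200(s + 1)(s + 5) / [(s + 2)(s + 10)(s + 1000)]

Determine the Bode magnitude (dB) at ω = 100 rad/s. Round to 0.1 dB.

At s = jω = j100:
zero (s+1): 1 + j100 → |·| = √(1²+100²) = √10001 ≈ 100, ∠ = arctan(100/1) ≈ 89.43°
zero (s+5): 5 + j100 → |·| = √(5²+100²) = √10025 ≈ 100.12, ∠ = arctan(100/5) ≈ 87.14°
pole (s+2): 2 + j100 → |·| = √(2²+100²) = √10004 ≈ 100.02, ∠ = arctan(100/2) ≈ 88.85°
pole (s+10): 10 + j100 → |·| = √(10²+100²) = √10100 ≈ 100.5, ∠ = arctan(100/10) ≈ 84.29°
pole (s+1000): 1000 + j100 → |·| = √(1000²+100²) = √1010000 ≈ 1005, ∠ = arctan(100/1000) ≈ 5.71°
|G| = 200 · 10012 / 1.0102e+07 ≈ 0.19822
Gain = 20 log₁₀(0.19822) ≈ -14.06 dB

-14.1 dB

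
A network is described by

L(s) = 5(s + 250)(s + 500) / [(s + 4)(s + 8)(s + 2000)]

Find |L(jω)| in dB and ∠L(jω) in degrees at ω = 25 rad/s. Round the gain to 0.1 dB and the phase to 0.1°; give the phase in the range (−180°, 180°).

At s = jω = j25:
zero (s+250): 250 + j25 → |·| = √(250²+25²) = √63125 ≈ 251.25, ∠ = arctan(25/250) ≈ 5.71°
zero (s+500): 500 + j25 → |·| = √(500²+25²) = √250625 ≈ 500.62, ∠ = arctan(25/500) ≈ 2.86°
pole (s+4): 4 + j25 → |·| = √(4²+25²) = √641 ≈ 25.318, ∠ = arctan(25/4) ≈ 80.91°
pole (s+8): 8 + j25 → |·| = √(8²+25²) = √689 ≈ 26.249, ∠ = arctan(25/8) ≈ 72.26°
pole (s+2000): 2000 + j25 → |·| = √(2000²+25²) = √4000625 ≈ 2000.2, ∠ = arctan(25/2000) ≈ 0.72°
|L| = 5 · 1.2578e+05 / 1.3293e+06 ≈ 0.47311
Gain = 20 log₁₀(0.47311) ≈ -6.50 dB
∠L = 8.57° − 153.89° = -145.32°

-6.5 dB, -145.3°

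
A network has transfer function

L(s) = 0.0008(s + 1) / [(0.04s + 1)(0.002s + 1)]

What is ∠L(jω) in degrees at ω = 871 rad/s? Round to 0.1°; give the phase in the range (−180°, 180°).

-58.6°

At ω = 871 rad/s:
zero (1 + j871·1) = 1 + j871 → |·| ≈ 871, ∠ ≈ 89.93°
pole (1 + j871·0.04) = 1 + j34.84 → |·| ≈ 34.854, ∠ ≈ 88.36°
pole (1 + j871·0.002) = 1 + j1.742 → |·| ≈ 2.0086, ∠ ≈ 60.14°
∠L = (89.93°) − (88.36° + 60.14°) = -58.57°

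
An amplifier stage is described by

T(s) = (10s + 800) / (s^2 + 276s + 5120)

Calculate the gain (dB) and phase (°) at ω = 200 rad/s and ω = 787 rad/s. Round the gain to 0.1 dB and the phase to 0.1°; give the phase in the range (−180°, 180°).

Substitute s = j200:
Numerator: 10(j200) + 800 = 800 + j2000
Denominator: (j200)^2 + 276(j200) + 5120 = -34880 + j55200
|N| = √(800² + 2000²) ≈ 2154.1, ∠N ≈ 68.20°
|D| = √(34880² + 55200²) ≈ 65297, ∠D ≈ 122.29°
|T| = 2154.1 / 65297 ≈ 0.032989
Gain = 20 log₁₀(0.032989) ≈ -29.63 dB
∠T = 68.20° − 122.29° = -54.09°

Substitute s = j787:
Numerator: 10(j787) + 800 = 800 + j7870
Denominator: (j787)^2 + 276(j787) + 5120 = -614249 + j217212
|N| = √(800² + 7870²) ≈ 7910.6, ∠N ≈ 84.20°
|D| = √(614249² + 217212²) ≈ 6.5152e+05, ∠D ≈ 160.53°
|T| = 7910.6 / 6.5152e+05 ≈ 0.012142
Gain = 20 log₁₀(0.012142) ≈ -38.31 dB
∠T = 84.20° − 160.53° = -76.33°

ω = 200: -29.6 dB, -54.1°; ω = 787: -38.3 dB, -76.3°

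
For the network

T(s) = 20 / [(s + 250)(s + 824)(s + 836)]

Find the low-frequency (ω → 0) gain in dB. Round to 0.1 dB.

T(0) = 20 / (250·824·836) ≈ 1.1613e-07
20 log₁₀(1.1613e-07) ≈ -138.70 dB

-138.7 dB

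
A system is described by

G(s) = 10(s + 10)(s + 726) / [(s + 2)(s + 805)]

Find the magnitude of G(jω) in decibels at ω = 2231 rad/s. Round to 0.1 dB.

19.9 dB

At s = jω = j2231:
zero (s+10): 10 + j2231 → |·| = √(10²+2231²) = √4977461 ≈ 2231, ∠ = arctan(2231/10) ≈ 89.74°
zero (s+726): 726 + j2231 → |·| = √(726²+2231²) = √5504437 ≈ 2346.2, ∠ = arctan(2231/726) ≈ 71.97°
pole (s+2): 2 + j2231 → |·| = √(2²+2231²) = √4977365 ≈ 2231, ∠ = arctan(2231/2) ≈ 89.95°
pole (s+805): 805 + j2231 → |·| = √(805²+2231²) = √5625386 ≈ 2371.8, ∠ = arctan(2231/805) ≈ 70.16°
|G| = 10 · 5.2344e+06 / 5.2915e+06 ≈ 9.8921
Gain = 20 log₁₀(9.8921) ≈ 19.91 dB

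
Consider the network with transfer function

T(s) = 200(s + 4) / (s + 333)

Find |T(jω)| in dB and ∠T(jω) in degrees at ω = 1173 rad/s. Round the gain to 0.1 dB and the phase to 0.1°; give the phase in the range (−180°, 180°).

45.7 dB, 15.7°

At s = jω = j1173:
zero (s+4): 4 + j1173 → |·| = √(4²+1173²) = √1375945 ≈ 1173, ∠ = arctan(1173/4) ≈ 89.80°
pole (s+333): 333 + j1173 → |·| = √(333²+1173²) = √1486818 ≈ 1219.4, ∠ = arctan(1173/333) ≈ 74.15°
|T| = 200 · 1173 / 1219.4 ≈ 192.39
Gain = 20 log₁₀(192.39) ≈ 45.68 dB
∠T = 89.80° − 74.15° = 15.65°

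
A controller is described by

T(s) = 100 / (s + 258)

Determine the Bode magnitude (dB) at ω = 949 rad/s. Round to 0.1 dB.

At s = jω = j949:
pole (s+258): 258 + j949 → |·| = √(258²+949²) = √967165 ≈ 983.45, ∠ = arctan(949/258) ≈ 74.79°
|T| = 100 / 983.45 ≈ 0.10168
Gain = 20 log₁₀(0.10168) ≈ -19.86 dB

-19.9 dB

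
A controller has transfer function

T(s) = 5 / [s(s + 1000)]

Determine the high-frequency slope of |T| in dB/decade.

Each pole contributes −20 dB/decade at high frequency; each zero contributes +20 dB/decade.
Net: 0 zero(s) − 2 pole(s) → -40 dB/decade.

-40 dB/decade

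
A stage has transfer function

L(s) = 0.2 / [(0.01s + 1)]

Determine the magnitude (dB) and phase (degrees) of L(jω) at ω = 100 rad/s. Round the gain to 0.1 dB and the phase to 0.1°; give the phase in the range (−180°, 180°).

At ω = 100 rad/s:
pole (1 + j100·0.01) = 1 + j1 → |·| ≈ 1.4142, ∠ ≈ 45.00°
|L| = 0.2 · 1 / (1.4142) ≈ 0.14142
Gain = 20 log₁₀(0.14142) ≈ -16.99 dB
∠L = (0°) − (45.00°) = -45.00°

-17.0 dB, -45.0°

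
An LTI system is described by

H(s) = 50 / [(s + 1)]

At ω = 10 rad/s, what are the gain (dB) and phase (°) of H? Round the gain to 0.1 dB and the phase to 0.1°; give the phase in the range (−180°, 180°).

13.9 dB, -84.3°

At ω = 10 rad/s:
pole (1 + j10·1) = 1 + j10 → |·| ≈ 10.05, ∠ ≈ 84.29°
|H| = 50 · 1 / (10.05) ≈ 4.9751
Gain = 20 log₁₀(4.9751) ≈ 13.94 dB
∠H = (0°) − (84.29°) = -84.29°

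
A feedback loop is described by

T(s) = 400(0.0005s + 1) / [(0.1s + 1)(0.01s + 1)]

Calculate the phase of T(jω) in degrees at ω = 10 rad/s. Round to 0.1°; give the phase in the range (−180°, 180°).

-50.4°

At ω = 10 rad/s:
zero (1 + j10·0.0005) = 1 + j0.005 → |·| ≈ 1, ∠ ≈ 0.29°
pole (1 + j10·0.1) = 1 + j1 → |·| ≈ 1.4142, ∠ ≈ 45.00°
pole (1 + j10·0.01) = 1 + j0.1 → |·| ≈ 1.005, ∠ ≈ 5.71°
∠T = (0.29°) − (45.00° + 5.71°) = -50.42°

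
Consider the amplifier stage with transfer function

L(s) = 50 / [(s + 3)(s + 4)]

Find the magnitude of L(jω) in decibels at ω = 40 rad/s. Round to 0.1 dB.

At s = jω = j40:
pole (s+3): 3 + j40 → |·| = √(3²+40²) = √1609 ≈ 40.112, ∠ = arctan(40/3) ≈ 85.71°
pole (s+4): 4 + j40 → |·| = √(4²+40²) = √1616 ≈ 40.2, ∠ = arctan(40/4) ≈ 84.29°
|L| = 50 / 1612.5 ≈ 0.031008
Gain = 20 log₁₀(0.031008) ≈ -30.17 dB

-30.2 dB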